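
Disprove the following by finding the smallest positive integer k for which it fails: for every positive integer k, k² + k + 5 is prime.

k = 1: k² + k + 5 = 7, prime.
k = 2: k² + k + 5 = 11, prime.
k = 3: k² + k + 5 = 17, prime.
k = 4: k² + k + 5 = 25 = 5 × 5, composite.

k = 4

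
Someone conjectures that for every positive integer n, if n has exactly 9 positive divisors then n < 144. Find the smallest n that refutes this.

Check each positive integer n in order until n has exactly 9 positive divisors but the claim fails.
n = 36: τ(36) = 9; 36 < 144.
n = 100: τ(100) = 9; 100 < 144.
n = 196: τ(196) = 9; 196 ≥ 144.

n = 196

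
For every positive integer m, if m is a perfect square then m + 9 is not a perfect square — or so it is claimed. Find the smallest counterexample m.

Check each positive integer m in order until m is a perfect square but m + 9 is a perfect square.
For m = 1, 4, 9 the conclusion holds.
m = 16: 16 = 4² and 16 + 9 = 25 = 5².

m = 16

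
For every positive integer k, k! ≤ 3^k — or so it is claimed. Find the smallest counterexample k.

Check each positive integer k in order until k! > 3^k.
The first 6 eligible values, up to k = 6, all satisfy the conclusion.
k = 7: k! = 5040 and 3^k = 2187, so 5040 > 2187.
So k = 7 is the smallest counterexample.

k = 7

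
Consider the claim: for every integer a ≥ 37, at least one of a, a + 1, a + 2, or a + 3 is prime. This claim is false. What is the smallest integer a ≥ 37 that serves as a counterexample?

a = 48

The first 11 eligible values, up to a = 47, all satisfy the conclusion.
a = 48: 48 = 2 × 24; 49 = 7 × 7; 50 = 2 × 25; 51 = 3 × 17 — all composite.
Hence a = 48 is a counterexample.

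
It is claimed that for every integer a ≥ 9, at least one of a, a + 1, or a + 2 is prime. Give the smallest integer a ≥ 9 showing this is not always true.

a = 14

The first 5 eligible values, up to a = 13, all satisfy the conclusion.
a = 14: 14 = 2 × 7; 15 = 3 × 5; 16 = 2 × 8 — all composite.
So a = 14 is the smallest counterexample.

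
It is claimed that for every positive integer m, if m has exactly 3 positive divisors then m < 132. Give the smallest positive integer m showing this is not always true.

m = 169

We need the least positive integer m for which m has exactly 3 positive divisors but the claim fails.
For m = 4, 9, 25, 49, 121 the conclusion holds.
m = 169: τ(169) = 3; 169 ≥ 132.
So m = 169 is the smallest counterexample.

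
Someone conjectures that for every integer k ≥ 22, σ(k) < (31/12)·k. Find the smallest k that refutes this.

k = 48

We need the least integer k ≥ 22 for which the claim fails.
For k = 22, 23, 24, 25, …, 45, 46, 47 the conclusion holds.
k = 48: σ(48) = 124; 124 ≥ 124.
Hence k = 48 is a counterexample.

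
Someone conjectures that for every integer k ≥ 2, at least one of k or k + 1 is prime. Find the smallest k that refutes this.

k = 2: 2 is prime.
k = 3: 3 is prime.
k = 4: 5 is prime.
k = 5: 5 is prime.
k = 6: 7 is prime.
k = 7: 7 is prime.
k = 8: 8 = 2 × 4; 9 = 3 × 3 — both composite.

k = 8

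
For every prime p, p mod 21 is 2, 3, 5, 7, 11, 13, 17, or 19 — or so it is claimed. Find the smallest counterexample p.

The first 9 eligible values, up to p = 23, all satisfy the conclusion.
p = 29: 29 mod 21 = 8 — not in {2, 3, 5, 7, 11, 13, 17, 19}.

p = 29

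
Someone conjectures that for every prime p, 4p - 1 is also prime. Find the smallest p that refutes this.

Check each prime p in order until 4p - 1 is not prime.
For p = 2, 3, 5 the conclusion holds.
p = 7: 4p - 1 = 27 = 3 × 9, not prime.

p = 7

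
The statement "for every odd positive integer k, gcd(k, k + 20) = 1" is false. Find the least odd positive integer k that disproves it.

A counterexample is any odd positive integer k such that gcd(k, k + 20) > 1; we check each in order.
k = 1: gcd(1, 21) = 1.
k = 3: gcd(3, 23) = 1.
k = 5: gcd(5, 25) = 5.

k = 5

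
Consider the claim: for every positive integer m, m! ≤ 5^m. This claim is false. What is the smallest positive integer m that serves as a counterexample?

m = 12

Check each positive integer m in order until m! > 5^m.
The first 11 eligible values, up to m = 11, all satisfy the conclusion.
m = 12: m! = 479001600 and 5^m = 244140625, so 479001600 > 244140625.
Thus m = 12 disproves the claim, and no smaller m works.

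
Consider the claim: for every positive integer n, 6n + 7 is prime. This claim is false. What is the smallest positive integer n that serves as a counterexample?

Check each positive integer n in order until 6n + 7 is not prime.
For n = 1, 2 the conclusion holds.
n = 3: 6n + 7 = 25 = 5 × 5, composite.

n = 3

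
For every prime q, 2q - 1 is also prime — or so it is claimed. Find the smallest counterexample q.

For q = 2, 3 the conclusion holds.
q = 5: 2q - 1 = 9 = 3 × 3, not prime.

q = 5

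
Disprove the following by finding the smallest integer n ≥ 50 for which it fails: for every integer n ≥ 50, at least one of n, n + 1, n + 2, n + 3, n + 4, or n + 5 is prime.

n = 90

For n = 50, 51, 52, 53, …, 87, 88, 89 the conclusion holds.
n = 90: 90 = 2 × 45; 91 = 7 × 13; 92 = 2 × 46; 93 = 3 × 31; 94 = 2 × 47; 95 = 5 × 19 — all composite.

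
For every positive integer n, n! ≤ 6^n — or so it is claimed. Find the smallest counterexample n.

n = 14

A counterexample is any positive integer n such that n! > 6^n; we check each in order.
For n = 1, 2, 3, 4, …, 11, 12, 13 the conclusion holds.
n = 14: n! = 87178291200 and 6^n = 78364164096, so 87178291200 > 78364164096.
So n = 14 is the smallest counterexample.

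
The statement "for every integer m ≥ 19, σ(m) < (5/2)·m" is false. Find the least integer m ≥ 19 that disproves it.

A counterexample is any integer m ≥ 19 such that the claim fails; we check each in order.
m = 19: σ(19) = 20; 20 < 95/2.
m = 20: σ(20) = 42; 42 < 50.
m = 21: σ(21) = 32; 32 < 105/2.
m = 22: σ(22) = 36; 36 < 55.
m = 23: σ(23) = 24; 24 < 115/2.
m = 24: σ(24) = 60; 60 ≥ 60.
So m = 24 is the smallest counterexample.

m = 24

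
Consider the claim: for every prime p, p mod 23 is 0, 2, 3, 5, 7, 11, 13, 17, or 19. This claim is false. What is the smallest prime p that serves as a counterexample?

Check each prime p in order until the claim fails.
For p = 2, 3, 5, 7, 11, 13, 17, 19, 23 the conclusion holds.
p = 29: 29 mod 23 = 6 — not in {0, 2, 3, 5, 7, 11, 13, 17, 19}.

p = 29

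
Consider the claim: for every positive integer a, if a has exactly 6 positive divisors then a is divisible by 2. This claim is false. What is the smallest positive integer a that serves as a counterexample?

We need the least positive integer a for which a has exactly 6 positive divisors but a is not divisible by 2.
For a = 12, 18, 20, 28, 32, 44 the conclusion holds.
a = 45: τ(45) = 6; 45 mod 2 = 1.
Thus a = 45 disproves the claim, and no smaller a works.

a = 45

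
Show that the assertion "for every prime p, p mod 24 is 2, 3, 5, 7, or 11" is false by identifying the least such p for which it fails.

p = 2: 2 mod 24 = 2.
p = 3: 3 mod 24 = 3.
p = 5: 5 mod 24 = 5.
p = 7: 7 mod 24 = 7.
p = 11: 11 mod 24 = 11.
p = 13: 13 mod 24 = 13 — not in {2, 3, 5, 7, 11}.

p = 13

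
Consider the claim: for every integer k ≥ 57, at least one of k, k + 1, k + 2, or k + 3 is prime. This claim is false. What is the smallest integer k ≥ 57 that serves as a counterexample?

Check each integer k ≥ 57 in order until k, k + 1, k + 2, k + 3 are all composite.
The first 5 eligible values, up to k = 61, all satisfy the conclusion.
k = 62: 62 = 2 × 31; 63 = 3 × 21; 64 = 2 × 32; 65 = 5 × 13 — all composite.

k = 62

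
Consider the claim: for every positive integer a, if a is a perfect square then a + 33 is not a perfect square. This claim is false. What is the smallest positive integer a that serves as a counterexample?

A counterexample is any positive integer a such that a is a perfect square but a + 33 is a perfect square; we check each in order.
For a = 1, 4, 9 the conclusion holds.
a = 16: 16 = 4² and 16 + 33 = 49 = 7².
Thus a = 16 disproves the claim, and no smaller a works.

a = 16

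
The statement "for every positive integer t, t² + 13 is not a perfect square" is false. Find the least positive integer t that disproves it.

t = 6

For t = 1, 2, 3, 4, 5 the conclusion holds.
t = 6: 6² + 13 = 49 = 7², a perfect square.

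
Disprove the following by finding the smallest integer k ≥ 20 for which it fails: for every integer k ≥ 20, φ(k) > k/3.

k = 24

We need the least integer k ≥ 20 for which the claim fails.
For k = 20, 21, 22, 23 the conclusion holds.
k = 24: φ(24) = 8 and 24/3 = 8, so φ(24) ≤ 24/3.
Thus k = 24 disproves the claim, and no smaller k works.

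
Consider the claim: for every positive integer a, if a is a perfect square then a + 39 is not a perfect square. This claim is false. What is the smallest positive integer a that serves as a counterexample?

a = 25

We need the least positive integer a for which a is a perfect square but a + 39 is a perfect square.
For a = 1, 4, 9, 16 the conclusion holds.
a = 25: 25 = 5² and 25 + 39 = 64 = 8².
Thus a = 25 disproves the claim, and no smaller a works.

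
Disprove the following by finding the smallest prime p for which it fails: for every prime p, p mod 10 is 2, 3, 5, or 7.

We need the least prime p for which the claim fails.
The first 4 eligible values, up to p = 7, all satisfy the conclusion.
p = 11: 11 mod 10 = 1 — not in {2, 3, 5, 7}.
Thus p = 11 disproves the claim, and no smaller p works.

p = 11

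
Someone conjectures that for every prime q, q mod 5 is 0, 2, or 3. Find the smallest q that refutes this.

A counterexample is any prime q such that the claim fails; we check each in order.
The first 4 eligible values, up to q = 7, all satisfy the conclusion.
q = 11: 11 mod 5 = 1 — not in {0, 2, 3}.
Thus q = 11 disproves the claim, and no smaller q works.

q = 11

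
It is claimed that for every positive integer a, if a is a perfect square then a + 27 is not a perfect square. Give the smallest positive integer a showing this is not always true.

a = 1: 1 + 27 = 28, not a perfect square.
a = 4: 4 + 27 = 31, not a perfect square.
a = 9: 9 = 3² and 9 + 27 = 36 = 6².
So a = 9 is the smallest counterexample.

a = 9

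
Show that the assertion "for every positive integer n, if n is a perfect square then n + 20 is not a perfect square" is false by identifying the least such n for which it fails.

n = 16

n = 1: 1 + 20 = 21, not a perfect square.
n = 4: 4 + 20 = 24, not a perfect square.
n = 9: 9 + 20 = 29, not a perfect square.
n = 16: 16 = 4² and 16 + 20 = 36 = 6².
So n = 16 is the smallest counterexample.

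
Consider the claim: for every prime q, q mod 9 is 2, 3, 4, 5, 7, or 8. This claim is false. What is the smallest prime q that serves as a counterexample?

q = 19

Check each prime q in order until the claim fails.
The first 7 eligible values, up to q = 17, all satisfy the conclusion.
q = 19: 19 mod 9 = 1 — not in {2, 3, 4, 5, 7, 8}.
Thus q = 19 disproves the claim, and no smaller q works.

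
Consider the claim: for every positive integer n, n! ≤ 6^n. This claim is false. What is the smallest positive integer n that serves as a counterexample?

A counterexample is any positive integer n such that n! > 6^n; we check each in order.
The first 13 eligible values, up to n = 13, all satisfy the conclusion.
n = 14: n! = 87178291200 and 6^n = 78364164096, so 87178291200 > 78364164096.

n = 14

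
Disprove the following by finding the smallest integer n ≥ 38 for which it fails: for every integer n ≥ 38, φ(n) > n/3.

Check each integer n ≥ 38 in order until the claim fails.
For n = 38, 39, 40, 41 the conclusion holds.
n = 42: φ(42) = 12 and 42/3 = 14, so φ(42) ≤ 42/3.
So n = 42 is the smallest counterexample.

n = 42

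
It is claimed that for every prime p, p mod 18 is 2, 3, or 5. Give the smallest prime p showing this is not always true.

p = 7

We need the least prime p for which the claim fails.
For p = 2, 3, 5 the conclusion holds.
p = 7: 7 mod 18 = 7 — not in {2, 3, 5}.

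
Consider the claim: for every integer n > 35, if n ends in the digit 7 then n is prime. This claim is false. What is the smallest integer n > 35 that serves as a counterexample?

Check each integer n > 35 in order until n ends in the digit 7 but n is not prime.
For n = 37, 47 the conclusion holds.
n = 57: 57 ends in 7; 57 = 3 × 19, composite.

n = 57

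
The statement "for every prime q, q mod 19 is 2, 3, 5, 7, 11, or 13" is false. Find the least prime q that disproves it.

Check each prime q in order until the claim fails.
q = 2: 2 mod 19 = 2.
q = 3: 3 mod 19 = 3.
q = 5: 5 mod 19 = 5.
q = 7: 7 mod 19 = 7.
q = 11: 11 mod 19 = 11.
q = 13: 13 mod 19 = 13.
q = 17: 17 mod 19 = 17 — not in {2, 3, 5, 7, 11, 13}.
Hence q = 17 is a counterexample.

q = 17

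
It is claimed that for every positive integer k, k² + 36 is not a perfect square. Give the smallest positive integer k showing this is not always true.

k = 8

We need the least positive integer k for which k² + 36 is a perfect square.
For k = 1, 2, 3, 4, 5, 6, 7 the conclusion holds.
k = 8: 8² + 36 = 100 = 10², a perfect square.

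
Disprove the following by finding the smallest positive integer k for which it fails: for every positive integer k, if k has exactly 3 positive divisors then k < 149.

k = 169

The first 5 eligible values, up to k = 121, all satisfy the conclusion.
k = 169: τ(169) = 3; 169 ≥ 149.
Thus k = 169 disproves the claim, and no smaller k works.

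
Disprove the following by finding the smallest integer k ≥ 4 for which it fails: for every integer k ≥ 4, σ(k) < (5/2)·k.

k = 24

Check each integer k ≥ 4 in order until the claim fails.
For k = 4, 5, 6, 7, …, 21, 22, 23 the conclusion holds.
k = 24: σ(24) = 60; 60 ≥ 60.
Hence k = 24 is a counterexample.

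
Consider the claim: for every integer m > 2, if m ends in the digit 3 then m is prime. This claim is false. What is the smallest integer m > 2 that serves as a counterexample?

m = 33

We need the least integer m > 2 for which m ends in the digit 3 but m is not prime.
m = 3: 3 ends in 3 and is prime.
m = 13: 13 ends in 3 and is prime.
m = 23: 23 ends in 3 and is prime.
m = 33: 33 ends in 3; 33 = 3 × 11, composite.
Hence m = 33 is a counterexample.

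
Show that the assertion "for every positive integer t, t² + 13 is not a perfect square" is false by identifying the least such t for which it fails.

t = 6

We need the least positive integer t for which t² + 13 is a perfect square.
The first 5 eligible values, up to t = 5, all satisfy the conclusion.
t = 6: 6² + 13 = 49 = 7², a perfect square.
Hence t = 6 is a counterexample.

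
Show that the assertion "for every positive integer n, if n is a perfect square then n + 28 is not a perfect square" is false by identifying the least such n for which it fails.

A counterexample is any positive integer n such that n is a perfect square but n + 28 is a perfect square; we check each in order.
The first 5 eligible values, up to n = 25, all satisfy the conclusion.
n = 36: 36 = 6² and 36 + 28 = 64 = 8².

n = 36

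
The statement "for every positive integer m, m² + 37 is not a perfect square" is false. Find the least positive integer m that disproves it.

m = 18

We need the least positive integer m for which m² + 37 is a perfect square.
For m = 1, 2, 3, 4, …, 15, 16, 17 the conclusion holds.
m = 18: 18² + 37 = 361 = 19², a perfect square.
So m = 18 is the smallest counterexample.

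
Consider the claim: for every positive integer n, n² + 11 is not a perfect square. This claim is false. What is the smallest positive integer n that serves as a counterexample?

n = 5

A counterexample is any positive integer n such that n² + 11 is a perfect square; we check each in order.
n = 1: 1² + 11 = 12, not a perfect square.
n = 2: 2² + 11 = 15, not a perfect square.
n = 3: 3² + 11 = 20, not a perfect square.
n = 4: 4² + 11 = 27, not a perfect square.
n = 5: 5² + 11 = 36 = 6², a perfect square.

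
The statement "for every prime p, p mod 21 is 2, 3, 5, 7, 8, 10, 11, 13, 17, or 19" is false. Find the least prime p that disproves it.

p = 37

We need the least prime p for which the claim fails.
For p = 2, 3, 5, 7, …, 23, 29, 31 the conclusion holds.
p = 37: 37 mod 21 = 16 — not in {2, 3, 5, 7, 8, 10, 11, 13, 17, 19}.
Thus p = 37 disproves the claim, and no smaller p works.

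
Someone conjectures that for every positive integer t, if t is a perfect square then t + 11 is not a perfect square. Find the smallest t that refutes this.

For t = 1, 4, 9, 16 the conclusion holds.
t = 25: 25 = 5² and 25 + 11 = 36 = 6².
Hence t = 25 is a counterexample.

t = 25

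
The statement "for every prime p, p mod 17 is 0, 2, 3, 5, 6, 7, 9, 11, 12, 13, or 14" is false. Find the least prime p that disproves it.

p = 59

We need the least prime p for which the claim fails.
The first 16 eligible values, up to p = 53, all satisfy the conclusion.
p = 59: 59 mod 17 = 8 — not in {0, 2, 3, 5, 6, 7, 9, 11, 12, 13, 14}.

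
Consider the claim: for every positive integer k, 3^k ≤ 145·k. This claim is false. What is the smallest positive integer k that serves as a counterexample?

k = 7

Check each positive integer k in order until 3^k > 145·k.
For k = 1, 2, 3, 4, 5, 6 the conclusion holds.
k = 7: 3^k = 2187 and 145·k = 1015, so 2187 > 1015.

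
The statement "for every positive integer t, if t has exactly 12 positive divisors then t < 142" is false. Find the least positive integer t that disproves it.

t = 150

Check each positive integer t in order until t has exactly 12 positive divisors but the claim fails.
The first 9 eligible values, up to t = 140, all satisfy the conclusion.
t = 150: τ(150) = 12; 150 ≥ 142.
Hence t = 150 is a counterexample.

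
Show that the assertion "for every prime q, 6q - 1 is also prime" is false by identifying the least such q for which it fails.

Check each prime q in order until 6q - 1 is not prime.
The first 4 eligible values, up to q = 7, all satisfy the conclusion.
q = 11: 6q - 1 = 65 = 5 × 13, not prime.

q = 11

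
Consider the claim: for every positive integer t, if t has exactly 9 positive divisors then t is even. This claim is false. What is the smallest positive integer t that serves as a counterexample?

For t = 36, 100, 196 the conclusion holds.
t = 225: divisors of 225: 9 divisors; 225 is odd.
Thus t = 225 disproves the claim, and no smaller t works.

t = 225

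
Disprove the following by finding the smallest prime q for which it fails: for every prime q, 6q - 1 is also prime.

q = 2: 6q - 1 = 11, prime.
q = 3: 6q - 1 = 17, prime.
q = 5: 6q - 1 = 29, prime.
q = 7: 6q - 1 = 41, prime.
q = 11: 6q - 1 = 65 = 5 × 13, not prime.

q = 11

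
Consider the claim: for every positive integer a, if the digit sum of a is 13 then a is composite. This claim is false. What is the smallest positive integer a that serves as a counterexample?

a = 67

For a = 49, 58 the conclusion holds.
a = 67: digit sum 13; 67 is prime, not composite.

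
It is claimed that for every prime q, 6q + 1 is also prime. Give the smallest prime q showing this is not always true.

q = 19

Check each prime q in order until 6q + 1 is not prime.
q = 2: 6q + 1 = 13, prime.
q = 3: 6q + 1 = 19, prime.
q = 5: 6q + 1 = 31, prime.
q = 7: 6q + 1 = 43, prime.
q = 11: 6q + 1 = 67, prime.
q = 13: 6q + 1 = 79, prime.
q = 17: 6q + 1 = 103, prime.
q = 19: 6q + 1 = 115 = 5 × 23, not prime.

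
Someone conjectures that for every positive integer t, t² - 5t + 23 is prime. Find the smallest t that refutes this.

t = 19

We need the least positive integer t for which t² - 5t + 23 is not prime.
For t = 1, 2, 3, 4, …, 16, 17, 18 the conclusion holds.
t = 19: t² - 5t + 23 = 289 = 17 × 17, composite.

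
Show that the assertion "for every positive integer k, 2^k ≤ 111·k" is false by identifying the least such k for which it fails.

Check each positive integer k in order until 2^k > 111·k.
The first 10 eligible values, up to k = 10, all satisfy the conclusion.
k = 11: 2^k = 2048 and 111·k = 1221, so 2048 > 1221.

k = 11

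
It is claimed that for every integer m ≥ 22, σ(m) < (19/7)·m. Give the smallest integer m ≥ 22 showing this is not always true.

m = 60

A counterexample is any integer m ≥ 22 such that the claim fails; we check each in order.
The first 38 eligible values, up to m = 59, all satisfy the conclusion.
m = 60: σ(60) = 168; 168 ≥ 1140/7.
So m = 60 is the smallest counterexample.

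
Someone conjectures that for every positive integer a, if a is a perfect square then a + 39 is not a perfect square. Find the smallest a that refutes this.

a = 25

A counterexample is any positive integer a such that a is a perfect square but a + 39 is a perfect square; we check each in order.
For a = 1, 4, 9, 16 the conclusion holds.
a = 25: 25 = 5² and 25 + 39 = 64 = 8².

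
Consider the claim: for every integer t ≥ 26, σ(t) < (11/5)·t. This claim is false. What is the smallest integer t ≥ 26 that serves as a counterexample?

t = 30

For t = 26, 27, 28, 29 the conclusion holds.
t = 30: σ(30) = 72; 72 ≥ 66.
Thus t = 30 disproves the claim, and no smaller t works.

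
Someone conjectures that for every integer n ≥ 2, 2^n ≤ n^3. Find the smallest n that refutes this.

A counterexample is any integer n ≥ 2 such that 2^n > n^3; we check each in order.
n = 2: 2^n = 4 and n^3 = 8, so 4 ≤ 8.
n = 3: 2^n = 8 and n^3 = 27, so 8 ≤ 27.
n = 4: 2^n = 16 and n^3 = 64, so 16 ≤ 64.
n = 5: 2^n = 32 and n^3 = 125, so 32 ≤ 125.
n = 6: 2^n = 64 and n^3 = 216, so 64 ≤ 216.
n = 7: 2^n = 128 and n^3 = 343, so 128 ≤ 343.
n = 8: 2^n = 256 and n^3 = 512, so 256 ≤ 512.
n = 9: 2^n = 512 and n^3 = 729, so 512 ≤ 729.
n = 10: 2^n = 1024 and n^3 = 1000, so 1024 > 1000.
Thus n = 10 disproves the claim, and no smaller n works.

n = 10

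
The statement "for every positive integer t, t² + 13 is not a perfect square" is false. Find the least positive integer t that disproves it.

Check each positive integer t in order until t² + 13 is a perfect square.
The first 5 eligible values, up to t = 5, all satisfy the conclusion.
t = 6: 6² + 13 = 49 = 7², a perfect square.
Thus t = 6 disproves the claim, and no smaller t works.

t = 6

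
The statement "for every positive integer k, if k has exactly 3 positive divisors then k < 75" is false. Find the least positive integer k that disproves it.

We need the least positive integer k for which k has exactly 3 positive divisors but the claim fails.
The first 4 eligible values, up to k = 49, all satisfy the conclusion.
k = 121: τ(121) = 3; 121 ≥ 75.
Thus k = 121 disproves the claim, and no smaller k works.

k = 121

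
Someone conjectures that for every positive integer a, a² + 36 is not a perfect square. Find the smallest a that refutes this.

a = 8

a = 1: 1² + 36 = 37, not a perfect square.
a = 2: 2² + 36 = 40, not a perfect square.
a = 3: 3² + 36 = 45, not a perfect square.
a = 4: 4² + 36 = 52, not a perfect square.
a = 5: 5² + 36 = 61, not a perfect square.
a = 6: 6² + 36 = 72, not a perfect square.
a = 7: 7² + 36 = 85, not a perfect square.
a = 8: 8² + 36 = 100 = 10², a perfect square.
Hence a = 8 is a counterexample.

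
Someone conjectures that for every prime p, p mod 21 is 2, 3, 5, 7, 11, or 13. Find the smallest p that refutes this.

We need the least prime p for which the claim fails.
p = 2: 2 mod 21 = 2.
p = 3: 3 mod 21 = 3.
p = 5: 5 mod 21 = 5.
p = 7: 7 mod 21 = 7.
p = 11: 11 mod 21 = 11.
p = 13: 13 mod 21 = 13.
p = 17: 17 mod 21 = 17 — not in {2, 3, 5, 7, 11, 13}.

p = 17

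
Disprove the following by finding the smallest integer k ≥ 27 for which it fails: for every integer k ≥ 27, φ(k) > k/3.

Check each integer k ≥ 27 in order until the claim fails.
k = 27: φ(27) = 18 and 27/3 = 9, so φ(27) > 27/3.
k = 28: φ(28) = 12 and 28/3 = 28/3, so φ(28) > 28/3.
k = 29: φ(29) = 28 and 29/3 = 29/3, so φ(29) > 29/3.
k = 30: φ(30) = 8 and 30/3 = 10, so φ(30) ≤ 30/3.
Thus k = 30 disproves the claim, and no smaller k works.

k = 30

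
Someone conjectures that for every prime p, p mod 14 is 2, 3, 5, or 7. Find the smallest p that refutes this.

p = 11

A counterexample is any prime p such that the claim fails; we check each in order.
p = 2: 2 mod 14 = 2.
p = 3: 3 mod 14 = 3.
p = 5: 5 mod 14 = 5.
p = 7: 7 mod 14 = 7.
p = 11: 11 mod 14 = 11 — not in {2, 3, 5, 7}.
Hence p = 11 is a counterexample.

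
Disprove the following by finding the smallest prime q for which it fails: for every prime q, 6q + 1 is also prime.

q = 19

A counterexample is any prime q such that 6q + 1 is not prime; we check each in order.
q = 2: 6q + 1 = 13, prime.
q = 3: 6q + 1 = 19, prime.
q = 5: 6q + 1 = 31, prime.
q = 7: 6q + 1 = 43, prime.
q = 11: 6q + 1 = 67, prime.
q = 13: 6q + 1 = 79, prime.
q = 17: 6q + 1 = 103, prime.
q = 19: 6q + 1 = 115 = 5 × 23, not prime.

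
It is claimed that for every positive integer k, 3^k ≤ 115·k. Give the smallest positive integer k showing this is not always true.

Check each positive integer k in order until 3^k > 115·k.
k = 1: 3^k = 3 and 115·k = 115, so 3 ≤ 115.
k = 2: 3^k = 9 and 115·k = 230, so 9 ≤ 230.
k = 3: 3^k = 27 and 115·k = 345, so 27 ≤ 345.
k = 4: 3^k = 81 and 115·k = 460, so 81 ≤ 460.
k = 5: 3^k = 243 and 115·k = 575, so 243 ≤ 575.
k = 6: 3^k = 729 and 115·k = 690, so 729 > 690.

k = 6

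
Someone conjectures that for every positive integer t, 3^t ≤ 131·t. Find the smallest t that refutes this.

t = 7

A counterexample is any positive integer t such that 3^t > 131·t; we check each in order.
t = 1: 3^t = 3 and 131·t = 131, so 3 ≤ 131.
t = 2: 3^t = 9 and 131·t = 262, so 9 ≤ 262.
t = 3: 3^t = 27 and 131·t = 393, so 27 ≤ 393.
t = 4: 3^t = 81 and 131·t = 524, so 81 ≤ 524.
t = 5: 3^t = 243 and 131·t = 655, so 243 ≤ 655.
t = 6: 3^t = 729 and 131·t = 786, so 729 ≤ 786.
t = 7: 3^t = 2187 and 131·t = 917, so 2187 > 917.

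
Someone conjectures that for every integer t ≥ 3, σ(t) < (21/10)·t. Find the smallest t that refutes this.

t = 12

A counterexample is any integer t ≥ 3 such that the claim fails; we check each in order.
For t = 3, 4, 5, 6, 7, 8, 9, 10, 11 the conclusion holds.
t = 12: σ(12) = 28; 28 ≥ 126/5.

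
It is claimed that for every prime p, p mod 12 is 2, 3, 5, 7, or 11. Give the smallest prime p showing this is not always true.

Check each prime p in order until the claim fails.
p = 2: 2 mod 12 = 2.
p = 3: 3 mod 12 = 3.
p = 5: 5 mod 12 = 5.
p = 7: 7 mod 12 = 7.
p = 11: 11 mod 12 = 11.
p = 13: 13 mod 12 = 1 — not in {2, 3, 5, 7, 11}.

p = 13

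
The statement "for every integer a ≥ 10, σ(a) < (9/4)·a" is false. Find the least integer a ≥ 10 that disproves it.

For a = 10, 11 the conclusion holds.
a = 12: σ(12) = 28; 28 ≥ 27.
So a = 12 is the smallest counterexample.

a = 12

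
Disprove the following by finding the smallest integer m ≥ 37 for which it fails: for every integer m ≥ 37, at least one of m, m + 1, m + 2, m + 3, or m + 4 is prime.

We need the least integer m ≥ 37 for which m, m + 1, m + 2, m + 3, m + 4 are all composite.
For m = 37, 38, 39, 40, …, 45, 46, 47 the conclusion holds.
m = 48: 48 = 2 × 24; 49 = 7 × 7; 50 = 2 × 25; 51 = 3 × 17; 52 = 2 × 26 — all composite.
Hence m = 48 is a counterexample.

m = 48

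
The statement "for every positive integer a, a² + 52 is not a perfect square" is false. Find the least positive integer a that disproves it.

A counterexample is any positive integer a such that a² + 52 is a perfect square; we check each in order.
The first 11 eligible values, up to a = 11, all satisfy the conclusion.
a = 12: 12² + 52 = 196 = 14², a perfect square.

a = 12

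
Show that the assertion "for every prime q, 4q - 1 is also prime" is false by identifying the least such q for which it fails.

q = 7

For q = 2, 3, 5 the conclusion holds.
q = 7: 4q - 1 = 27 = 3 × 9, not prime.
Thus q = 7 disproves the claim, and no smaller q works.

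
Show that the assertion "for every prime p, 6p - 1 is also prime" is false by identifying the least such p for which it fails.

p = 11

Check each prime p in order until 6p - 1 is not prime.
For p = 2, 3, 5, 7 the conclusion holds.
p = 11: 6p - 1 = 65 = 5 × 13, not prime.
So p = 11 is the smallest counterexample.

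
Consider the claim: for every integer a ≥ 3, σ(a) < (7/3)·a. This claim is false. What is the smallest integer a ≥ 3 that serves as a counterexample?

We need the least integer a ≥ 3 for which the claim fails.
For a = 3, 4, 5, 6, 7, 8, 9, 10, 11 the conclusion holds.
a = 12: σ(12) = 28; 28 ≥ 28.
Thus a = 12 disproves the claim, and no smaller a works.

a = 12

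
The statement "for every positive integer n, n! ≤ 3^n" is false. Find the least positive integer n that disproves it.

n = 7

A counterexample is any positive integer n such that n! > 3^n; we check each in order.
The first 6 eligible values, up to n = 6, all satisfy the conclusion.
n = 7: n! = 5040 and 3^n = 2187, so 5040 > 2187.
Hence n = 7 is a counterexample.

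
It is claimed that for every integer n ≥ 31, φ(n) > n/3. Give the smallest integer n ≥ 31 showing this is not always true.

We need the least integer n ≥ 31 for which the claim fails.
The first 5 eligible values, up to n = 35, all satisfy the conclusion.
n = 36: φ(36) = 12 and 36/3 = 12, so φ(36) ≤ 36/3.
Thus n = 36 disproves the claim, and no smaller n works.

n = 36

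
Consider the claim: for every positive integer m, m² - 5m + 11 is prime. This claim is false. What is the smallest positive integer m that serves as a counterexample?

m = 1: m² - 5m + 11 = 7, prime.
m = 2: m² - 5m + 11 = 5, prime.
m = 3: m² - 5m + 11 = 5, prime.
m = 4: m² - 5m + 11 = 7, prime.
m = 5: m² - 5m + 11 = 11, prime.
m = 6: m² - 5m + 11 = 17, prime.
m = 7: m² - 5m + 11 = 25 = 5 × 5, composite.

m = 7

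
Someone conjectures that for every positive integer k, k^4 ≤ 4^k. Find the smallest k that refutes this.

Check each positive integer k in order until k^4 > 4^k.
k = 1: k^4 = 1 and 4^k = 4, so 1 ≤ 4.
k = 2: k^4 = 16 and 4^k = 16, so 16 ≤ 16.
k = 3: k^4 = 81 and 4^k = 64, so 81 > 64.

k = 3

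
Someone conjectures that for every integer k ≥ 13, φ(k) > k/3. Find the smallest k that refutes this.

The first 5 eligible values, up to k = 17, all satisfy the conclusion.
k = 18: φ(18) = 6 and 18/3 = 6, so φ(18) ≤ 18/3.
Hence k = 18 is a counterexample.

k = 18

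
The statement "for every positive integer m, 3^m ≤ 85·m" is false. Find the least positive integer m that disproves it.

For m = 1, 2, 3, 4, 5 the conclusion holds.
m = 6: 3^m = 729 and 85·m = 510, so 729 > 510.

m = 6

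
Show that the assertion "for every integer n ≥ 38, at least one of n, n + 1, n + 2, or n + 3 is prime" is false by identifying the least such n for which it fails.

n = 48

We need the least integer n ≥ 38 for which n, n + 1, n + 2, n + 3 are all composite.
For n = 38, 39, 40, 41, 42, 43, 44, 45, 46, 47 the conclusion holds.
n = 48: 48 = 2 × 24; 49 = 7 × 7; 50 = 2 × 25; 51 = 3 × 17 — all composite.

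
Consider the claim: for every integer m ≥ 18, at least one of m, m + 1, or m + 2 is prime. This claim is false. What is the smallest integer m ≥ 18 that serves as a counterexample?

We need the least integer m ≥ 18 for which m, m + 1, m + 2 are all composite.
For m = 18, 19 the conclusion holds.
m = 20: 20 = 2 × 10; 21 = 3 × 7; 22 = 2 × 11 — all composite.
Hence m = 20 is a counterexample.

m = 20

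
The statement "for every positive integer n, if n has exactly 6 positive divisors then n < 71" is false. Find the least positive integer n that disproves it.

n = 75

We need the least positive integer n for which n has exactly 6 positive divisors but the claim fails.
For n = 12, 18, 20, 28, …, 52, 63, 68 the conclusion holds.
n = 75: τ(75) = 6; 75 ≥ 71.
So n = 75 is the smallest counterexample.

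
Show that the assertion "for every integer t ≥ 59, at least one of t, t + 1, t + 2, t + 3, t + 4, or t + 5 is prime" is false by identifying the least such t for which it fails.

A counterexample is any integer t ≥ 59 such that t, t + 1, t + 2, t + 3, t + 4, t + 5 are all composite; we check each in order.
For t = 59, 60, 61, 62, …, 87, 88, 89 the conclusion holds.
t = 90: 90 = 2 × 45; 91 = 7 × 13; 92 = 2 × 46; 93 = 3 × 31; 94 = 2 × 47; 95 = 5 × 19 — all composite.
Hence t = 90 is a counterexample.

t = 90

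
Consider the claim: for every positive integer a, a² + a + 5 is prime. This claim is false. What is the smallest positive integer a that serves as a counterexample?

A counterexample is any positive integer a such that a² + a + 5 is not prime; we check each in order.
a = 1: a² + a + 5 = 7, prime.
a = 2: a² + a + 5 = 11, prime.
a = 3: a² + a + 5 = 17, prime.
a = 4: a² + a + 5 = 25 = 5 × 5, composite.
So a = 4 is the smallest counterexample.

a = 4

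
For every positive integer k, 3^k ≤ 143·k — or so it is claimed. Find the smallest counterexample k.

k = 1: 3^k = 3 and 143·k = 143, so 3 ≤ 143.
k = 2: 3^k = 9 and 143·k = 286, so 9 ≤ 286.
k = 3: 3^k = 27 and 143·k = 429, so 27 ≤ 429.
k = 4: 3^k = 81 and 143·k = 572, so 81 ≤ 572.
k = 5: 3^k = 243 and 143·k = 715, so 243 ≤ 715.
k = 6: 3^k = 729 and 143·k = 858, so 729 ≤ 858.
k = 7: 3^k = 2187 and 143·k = 1001, so 2187 > 1001.
Hence k = 7 is a counterexample.

k = 7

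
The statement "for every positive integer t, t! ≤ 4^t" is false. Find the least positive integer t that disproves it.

t = 9

Check each positive integer t in order until t! > 4^t.
t = 1: t! = 1 and 4^t = 4, so 1 ≤ 4.
t = 2: t! = 2 and 4^t = 16, so 2 ≤ 16.
t = 3: t! = 6 and 4^t = 64, so 6 ≤ 64.
t = 4: t! = 24 and 4^t = 256, so 24 ≤ 256.
t = 5: t! = 120 and 4^t = 1024, so 120 ≤ 1024.
t = 6: t! = 720 and 4^t = 4096, so 720 ≤ 4096.
t = 7: t! = 5040 and 4^t = 16384, so 5040 ≤ 16384.
t = 8: t! = 40320 and 4^t = 65536, so 40320 ≤ 65536.
t = 9: t! = 362880 and 4^t = 262144, so 362880 > 262144.
Hence t = 9 is a counterexample.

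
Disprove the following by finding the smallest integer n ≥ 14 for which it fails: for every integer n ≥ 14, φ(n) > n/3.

n = 18

Check each integer n ≥ 14 in order until the claim fails.
n = 14: φ(14) = 6 and 14/3 = 14/3, so φ(14) > 14/3.
n = 15: φ(15) = 8 and 15/3 = 5, so φ(15) > 15/3.
n = 16: φ(16) = 8 and 16/3 = 16/3, so φ(16) > 16/3.
n = 17: φ(17) = 16 and 17/3 = 17/3, so φ(17) > 17/3.
n = 18: φ(18) = 6 and 18/3 = 6, so φ(18) ≤ 18/3.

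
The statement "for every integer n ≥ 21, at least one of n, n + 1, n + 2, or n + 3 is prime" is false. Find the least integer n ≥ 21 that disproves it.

n = 24

n = 21: 23 is prime.
n = 22: 23 is prime.
n = 23: 23 is prime.
n = 24: 24 = 2 × 12; 25 = 5 × 5; 26 = 2 × 13; 27 = 3 × 9 — all composite.
Hence n = 24 is a counterexample.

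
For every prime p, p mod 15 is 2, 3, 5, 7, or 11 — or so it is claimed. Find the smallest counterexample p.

We need the least prime p for which the claim fails.
p = 2: 2 mod 15 = 2.
p = 3: 3 mod 15 = 3.
p = 5: 5 mod 15 = 5.
p = 7: 7 mod 15 = 7.
p = 11: 11 mod 15 = 11.
p = 13: 13 mod 15 = 13 — not in {2, 3, 5, 7, 11}.

p = 13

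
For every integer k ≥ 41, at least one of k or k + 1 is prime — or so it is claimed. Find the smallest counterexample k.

k = 44

Check each integer k ≥ 41 in order until k, k + 1 are both composite.
k = 41: 41 is prime.
k = 42: 43 is prime.
k = 43: 43 is prime.
k = 44: 44 = 2 × 22; 45 = 3 × 15 — both composite.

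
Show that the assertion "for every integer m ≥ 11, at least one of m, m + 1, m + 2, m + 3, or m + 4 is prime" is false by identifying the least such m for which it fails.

m = 24

We need the least integer m ≥ 11 for which m, m + 1, m + 2, m + 3, m + 4 are all composite.
For m = 11, 12, 13, 14, …, 21, 22, 23 the conclusion holds.
m = 24: 24 = 2 × 12; 25 = 5 × 5; 26 = 2 × 13; 27 = 3 × 9; 28 = 2 × 14 — all composite.
Thus m = 24 disproves the claim, and no smaller m works.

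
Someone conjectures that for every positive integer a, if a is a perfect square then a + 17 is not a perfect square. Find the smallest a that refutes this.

a = 64

Check each positive integer a in order until a is a perfect square but a + 17 is a perfect square.
The first 7 eligible values, up to a = 49, all satisfy the conclusion.
a = 64: 64 = 8² and 64 + 17 = 81 = 9².
So a = 64 is the smallest counterexample.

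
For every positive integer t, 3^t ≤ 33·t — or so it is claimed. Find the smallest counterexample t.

We need the least positive integer t for which 3^t > 33·t.
t = 1: 3^t = 3 and 33·t = 33, so 3 ≤ 33.
t = 2: 3^t = 9 and 33·t = 66, so 9 ≤ 66.
t = 3: 3^t = 27 and 33·t = 99, so 27 ≤ 99.
t = 4: 3^t = 81 and 33·t = 132, so 81 ≤ 132.
t = 5: 3^t = 243 and 33·t = 165, so 243 > 165.

t = 5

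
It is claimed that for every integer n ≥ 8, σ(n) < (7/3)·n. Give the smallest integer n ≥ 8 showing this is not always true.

A counterexample is any integer n ≥ 8 such that the claim fails; we check each in order.
For n = 8, 9, 10, 11 the conclusion holds.
n = 12: σ(12) = 28; 28 ≥ 28.
Thus n = 12 disproves the claim, and no smaller n works.

n = 12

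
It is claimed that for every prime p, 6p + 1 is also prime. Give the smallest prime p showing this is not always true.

p = 2: 6p + 1 = 13, prime.
p = 3: 6p + 1 = 19, prime.
p = 5: 6p + 1 = 31, prime.
p = 7: 6p + 1 = 43, prime.
p = 11: 6p + 1 = 67, prime.
p = 13: 6p + 1 = 79, prime.
p = 17: 6p + 1 = 103, prime.
p = 19: 6p + 1 = 115 = 5 × 23, not prime.
Hence p = 19 is a counterexample.

p = 19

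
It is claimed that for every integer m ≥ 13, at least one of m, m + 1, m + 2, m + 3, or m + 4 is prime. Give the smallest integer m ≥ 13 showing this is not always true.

The first 11 eligible values, up to m = 23, all satisfy the conclusion.
m = 24: 24 = 2 × 12; 25 = 5 × 5; 26 = 2 × 13; 27 = 3 × 9; 28 = 2 × 14 — all composite.
Hence m = 24 is a counterexample.

m = 24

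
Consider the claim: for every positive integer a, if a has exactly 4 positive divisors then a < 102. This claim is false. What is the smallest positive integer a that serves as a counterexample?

For a = 6, 8, 10, 14, …, 93, 94, 95 the conclusion holds.
a = 106: τ(106) = 4; 106 ≥ 102.
So a = 106 is the smallest counterexample.

a = 106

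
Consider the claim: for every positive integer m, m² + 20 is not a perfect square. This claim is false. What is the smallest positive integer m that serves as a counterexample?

For m = 1, 2, 3 the conclusion holds.
m = 4: 4² + 20 = 36 = 6², a perfect square.
So m = 4 is the smallest counterexample.

m = 4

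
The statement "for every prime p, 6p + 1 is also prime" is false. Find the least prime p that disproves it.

p = 19

We need the least prime p for which 6p + 1 is not prime.
The first 7 eligible values, up to p = 17, all satisfy the conclusion.
p = 19: 6p + 1 = 115 = 5 × 23, not prime.
So p = 19 is the smallest counterexample.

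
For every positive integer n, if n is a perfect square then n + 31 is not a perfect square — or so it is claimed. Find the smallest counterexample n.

n = 225

We need the least positive integer n for which n is a perfect square but n + 31 is a perfect square.
For n = 1, 4, 9, 16, …, 144, 169, 196 the conclusion holds.
n = 225: 225 = 15² and 225 + 31 = 256 = 16².
So n = 225 is the smallest counterexample.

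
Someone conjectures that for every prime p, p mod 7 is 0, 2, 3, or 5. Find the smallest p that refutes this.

p = 11

p = 2: 2 mod 7 = 2.
p = 3: 3 mod 7 = 3.
p = 5: 5 mod 7 = 5.
p = 7: 7 mod 7 = 0.
p = 11: 11 mod 7 = 4 — not in {0, 2, 3, 5}.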